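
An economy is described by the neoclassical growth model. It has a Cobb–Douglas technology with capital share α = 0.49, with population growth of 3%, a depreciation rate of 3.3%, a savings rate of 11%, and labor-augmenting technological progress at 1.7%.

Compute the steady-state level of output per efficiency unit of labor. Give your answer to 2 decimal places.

y* ≈ 1.36

Steady state requires s·f(k) = (n + g + δ)·k, i.e. s·k^α = (n + g + δ)·k.
Rearranging, k^(1−α) = s / (n + g + δ).
k^0.51 = 0.11 / (0.030 + 0.017 + 0.033) = 0.11 / 0.080 = 1.3750
k* = 1.3750^(1/0.51) ≈ 1.8672
y* = (k*)^α = 1.8672^0.49 ≈ 1.3579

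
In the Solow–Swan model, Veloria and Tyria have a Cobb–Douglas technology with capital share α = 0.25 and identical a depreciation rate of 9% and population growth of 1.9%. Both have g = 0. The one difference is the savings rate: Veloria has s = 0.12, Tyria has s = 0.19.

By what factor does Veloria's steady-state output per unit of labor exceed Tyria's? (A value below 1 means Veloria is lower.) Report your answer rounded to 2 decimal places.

y*_V / y*_T ≈ 0.86

Steady-state y* = [s/(n + δ)]^(α/(1−α)), so the ratio is [ (s_V/(n + δ)_V) / (s_T/(n + δ)_T) ]^0.3333.
s_V/(n + δ)_V = 0.12/0.109 = 1.1009; s_T/(n + δ)_T = 0.19/0.109 = 1.7431.
Ratio = (1.1009/1.7431)^0.3333 = 0.6316^0.3333 ≈ 0.8580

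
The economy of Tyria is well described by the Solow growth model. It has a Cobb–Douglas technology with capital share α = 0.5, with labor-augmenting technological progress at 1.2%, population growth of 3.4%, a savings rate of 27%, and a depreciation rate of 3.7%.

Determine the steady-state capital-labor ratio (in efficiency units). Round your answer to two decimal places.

In steady state, investment equals break-even investment: s·k^α = (n + g + δ)·k.
Dividing both sides by k: k^(1−α) = s / (n + g + δ).
k^0.5 = 0.27 / (0.034 + 0.012 + 0.037) = 0.27 / 0.083 = 3.2530
k* = 3.2530^(1/0.5) ≈ 10.5820

k* = 10.58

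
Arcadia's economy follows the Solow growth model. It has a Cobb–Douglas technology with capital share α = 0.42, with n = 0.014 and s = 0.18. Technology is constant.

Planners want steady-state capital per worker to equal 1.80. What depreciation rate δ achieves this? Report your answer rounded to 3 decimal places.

δ ≈ 0.114

Steady state requires s·f(k) = (n + δ)·k, i.e. s·k^α = (n + δ)·k.
So s / (n + δ) = (k*)^(1−α) = 1.80^0.58 = 1.4062.
Therefore n + δ = s / 1.4062 = 0.18 / 1.4062 = 0.1280, so δ = 0.1280 − 0.014 = 0.1140.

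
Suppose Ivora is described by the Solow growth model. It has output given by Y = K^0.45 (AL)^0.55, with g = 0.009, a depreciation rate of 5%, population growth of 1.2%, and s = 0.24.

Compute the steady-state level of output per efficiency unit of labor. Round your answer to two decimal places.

At the steady state, Δk = 0, so s·k^α = (n + g + δ)·k.
Rearranging, k^(1−α) = s / (n + g + δ).
k^0.55 = 0.24 / (0.012 + 0.009 + 0.050) = 0.24 / 0.071 = 3.3803
k* = 3.3803^(1/0.55) ≈ 9.1567
y* = (k*)^α = 9.1567^0.45 ≈ 2.7088

y* = 2.71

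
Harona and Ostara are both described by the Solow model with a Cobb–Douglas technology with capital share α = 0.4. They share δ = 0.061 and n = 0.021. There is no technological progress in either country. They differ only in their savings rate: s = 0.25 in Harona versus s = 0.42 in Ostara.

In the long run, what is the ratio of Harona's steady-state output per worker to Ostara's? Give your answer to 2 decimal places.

ratio ≈ 0.71

Steady-state y* = [s/(n + δ)]^(α/(1−α)), so the ratio is [ (s_H/(n + δ)_H) / (s_O/(n + δ)_O) ]^0.6667.
s_H/(n + δ)_H = 0.25/0.082 = 3.0488; s_O/(n + δ)_O = 0.42/0.082 = 5.1220.
Ratio = (3.0488/5.1220)^0.6667 = 0.5952^0.6667 ≈ 0.7076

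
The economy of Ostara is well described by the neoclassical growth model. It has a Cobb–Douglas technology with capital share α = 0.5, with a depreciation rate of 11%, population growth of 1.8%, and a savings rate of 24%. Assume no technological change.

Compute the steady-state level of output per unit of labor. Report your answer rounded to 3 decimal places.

y* = 1.875

At the steady state, Δk = 0, so s·k^α = (n + δ)·k.
Dividing both sides by k: k^(1−α) = s / (n + δ).
k^0.5 = 0.24 / (0.018 + 0.110) = 0.24 / 0.128 = 1.8750
k* = 1.8750^(1/0.5) ≈ 3.5156
y* = (k*)^α = 3.5156^0.5 ≈ 1.8750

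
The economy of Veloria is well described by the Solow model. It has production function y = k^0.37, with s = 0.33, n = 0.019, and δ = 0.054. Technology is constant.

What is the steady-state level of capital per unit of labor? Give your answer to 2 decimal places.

In steady state, investment equals break-even investment: s·k^α = (n + δ)·k.
Dividing both sides by k: k^(1−α) = s / (n + δ).
k^0.63 = 0.33 / (0.019 + 0.054) = 0.33 / 0.073 = 4.5205
k* = 4.5205^(1/0.63) ≈ 10.9642

k* = 10.96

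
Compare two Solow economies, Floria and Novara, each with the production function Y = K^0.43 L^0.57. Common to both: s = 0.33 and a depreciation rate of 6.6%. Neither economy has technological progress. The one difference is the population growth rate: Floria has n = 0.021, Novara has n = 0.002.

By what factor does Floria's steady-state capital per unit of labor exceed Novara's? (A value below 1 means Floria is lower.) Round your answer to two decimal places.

ratio ≈ 0.65

Steady-state k* = [s/(n + δ)]^(1/(1−α)), so the ratio is [ (s_F/(n + δ)_F) / (s_N/(n + δ)_N) ]^1.7544.
s_F/(n + δ)_F = 0.33/0.087 = 3.7931; s_N/(n + δ)_N = 0.33/0.068 = 4.8529.
Ratio = (3.7931/4.8529)^1.7544 = 0.7816^1.7544 ≈ 0.6490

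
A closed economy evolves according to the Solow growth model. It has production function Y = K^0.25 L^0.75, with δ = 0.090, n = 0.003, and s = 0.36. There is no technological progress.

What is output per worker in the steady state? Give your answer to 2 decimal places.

y* = 1.57

At the steady state, Δk = 0, so s·k^α = (n + δ)·k.
Rearranging, k^(1−α) = s / (n + δ).
k^0.75 = 0.36 / (0.003 + 0.090) = 0.36 / 0.093 = 3.8710
k* = 3.8710^(1/0.75) ≈ 6.0780
y* = (k*)^α = 6.0780^0.25 ≈ 1.5701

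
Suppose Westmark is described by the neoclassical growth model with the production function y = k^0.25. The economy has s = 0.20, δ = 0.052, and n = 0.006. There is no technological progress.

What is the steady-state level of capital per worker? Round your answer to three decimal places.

At the steady state, Δk = 0, so s·k^α = (n + δ)·k.
Dividing both sides by k: k^(1−α) = s / (n + δ).
k^0.75 = 0.20 / (0.006 + 0.052) = 0.20 / 0.058 = 3.4483
k* = 3.4483^(1/0.75) ≈ 5.2096

k* ≈ 5.210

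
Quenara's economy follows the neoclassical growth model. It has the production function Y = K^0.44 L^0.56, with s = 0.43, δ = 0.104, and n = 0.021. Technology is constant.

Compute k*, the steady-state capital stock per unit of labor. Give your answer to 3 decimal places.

k* ≈ 9.081

Steady state requires s·f(k) = (n + δ)·k, i.e. s·k^α = (n + δ)·k.
Rearranging, k^(1−α) = s / (n + δ).
k^0.56 = 0.43 / (0.021 + 0.104) = 0.43 / 0.125 = 3.4400
k* = 3.4400^(1/0.56) ≈ 9.0811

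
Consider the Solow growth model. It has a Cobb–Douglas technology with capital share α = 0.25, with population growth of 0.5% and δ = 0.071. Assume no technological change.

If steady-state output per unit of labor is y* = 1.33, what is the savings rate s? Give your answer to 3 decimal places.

s ≈ 0.179

Steady state requires s·f(k) = (n + δ)·k, i.e. s·k^α = (n + δ)·k.
Since y* = [s/(n + δ)]^(α/(1−α)), we have s/(n + δ) = (y*)^((1−α)/α) = 1.33^3 = 2.3526.
Therefore s = 2.3526 × (n + δ) = 2.3526 × 0.076 = 0.1788.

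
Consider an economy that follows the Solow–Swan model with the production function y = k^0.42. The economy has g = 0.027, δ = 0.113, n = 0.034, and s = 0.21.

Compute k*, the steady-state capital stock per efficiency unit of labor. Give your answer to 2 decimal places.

k* ≈ 1.38

At the steady state, Δk = 0, so s·k^α = (n + g + δ)·k.
Rearranging, k^(1−α) = s / (n + g + δ).
k^0.58 = 0.21 / (0.034 + 0.027 + 0.113) = 0.21 / 0.174 = 1.2069
k* = 1.2069^(1/0.58) ≈ 1.3830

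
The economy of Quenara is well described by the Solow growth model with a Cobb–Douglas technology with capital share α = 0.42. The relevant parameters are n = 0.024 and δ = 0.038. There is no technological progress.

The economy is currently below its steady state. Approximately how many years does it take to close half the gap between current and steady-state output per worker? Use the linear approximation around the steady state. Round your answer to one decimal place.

about 19.3 years

Near the steady state the convergence rate is λ = (1 − α)(n + δ).
λ = (1 − 0.42) × 0.062 = 0.58 × 0.062 = 0.03596
Half-life = ln 2 / λ = 0.6931 / 0.03596 ≈ 19.27 years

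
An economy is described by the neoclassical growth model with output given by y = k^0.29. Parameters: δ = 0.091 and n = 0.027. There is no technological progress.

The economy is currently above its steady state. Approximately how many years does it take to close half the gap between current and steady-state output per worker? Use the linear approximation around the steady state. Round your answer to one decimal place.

about 8.3 years

Near the steady state the convergence rate is λ = (1 − α)(n + δ).
λ = (1 − 0.29) × 0.118 = 0.71 × 0.118 = 0.08378
Half-life = ln 2 / λ = 0.6931 / 0.08378 ≈ 8.27 years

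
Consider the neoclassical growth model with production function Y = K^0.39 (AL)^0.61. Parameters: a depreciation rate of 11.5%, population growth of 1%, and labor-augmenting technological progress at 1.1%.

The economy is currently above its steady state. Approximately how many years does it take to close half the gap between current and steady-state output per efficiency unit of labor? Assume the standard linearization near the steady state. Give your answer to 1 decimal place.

Near the steady state the convergence rate is λ = (1 − α)(n + g + δ).
λ = (1 − 0.39) × 0.136 = 0.61 × 0.136 = 0.08296
Half-life = ln 2 / λ = 0.6931 / 0.08296 ≈ 8.35 years

t_½ ≈ 8.4 years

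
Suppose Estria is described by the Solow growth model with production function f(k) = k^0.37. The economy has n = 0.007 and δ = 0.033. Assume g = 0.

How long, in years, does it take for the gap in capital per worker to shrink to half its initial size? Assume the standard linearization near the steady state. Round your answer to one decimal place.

Near the steady state the convergence rate is λ = (1 − α)(n + δ).
λ = (1 − 0.37) × 0.040 = 0.63 × 0.040 = 0.0252
Half-life = ln 2 / λ = 0.6931 / 0.0252 ≈ 27.50 years

about 27.5 years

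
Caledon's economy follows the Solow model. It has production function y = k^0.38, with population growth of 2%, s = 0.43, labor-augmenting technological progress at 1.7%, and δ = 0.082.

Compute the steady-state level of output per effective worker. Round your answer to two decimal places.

In steady state, investment equals break-even investment: s·k^α = (n + g + δ)·k.
Rearranging, k^(1−α) = s / (n + g + δ).
k^0.62 = 0.43 / (0.020 + 0.017 + 0.082) = 0.43 / 0.119 = 3.6134
k* = 3.6134^(1/0.62) ≈ 7.9408
y* = (k*)^α = 7.9408^0.38 ≈ 2.1976

y* = 2.20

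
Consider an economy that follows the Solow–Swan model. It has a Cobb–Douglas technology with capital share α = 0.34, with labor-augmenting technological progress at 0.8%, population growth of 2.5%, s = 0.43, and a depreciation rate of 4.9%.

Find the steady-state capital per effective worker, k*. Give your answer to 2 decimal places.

At the steady state, Δk = 0, so s·k^α = (n + g + δ)·k.
Dividing both sides by k: k^(1−α) = s / (n + g + δ).
k^0.66 = 0.43 / (0.025 + 0.008 + 0.049) = 0.43 / 0.082 = 5.2439
k* = 5.2439^(1/0.66) ≈ 12.3136

k* ≈ 12.31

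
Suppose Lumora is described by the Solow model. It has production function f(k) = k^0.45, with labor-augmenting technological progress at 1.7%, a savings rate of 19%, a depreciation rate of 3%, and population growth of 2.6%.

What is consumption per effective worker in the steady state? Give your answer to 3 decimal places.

Steady state requires s·f(k) = (n + g + δ)·k, i.e. s·k^α = (n + g + δ)·k.
Rearranging, k^(1−α) = s / (n + g + δ).
k^0.55 = 0.19 / (0.026 + 0.017 + 0.030) = 0.19 / 0.073 = 2.6027
k* = 2.6027^(1/0.55) ≈ 5.6927
y* = (k*)^α = 5.6927^0.45 ≈ 2.1872
c* = (1 − s)·y* = (1 − 0.19) × 2.1872 ≈ 1.7716

c* = 1.772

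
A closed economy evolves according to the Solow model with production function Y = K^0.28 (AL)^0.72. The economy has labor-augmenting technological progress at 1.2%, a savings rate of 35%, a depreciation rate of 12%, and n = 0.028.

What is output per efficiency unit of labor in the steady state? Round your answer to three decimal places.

In steady state, investment equals break-even investment: s·k^α = (n + g + δ)·k.
Rearranging, k^(1−α) = s / (n + g + δ).
k^0.72 = 0.35 / (0.028 + 0.012 + 0.120) = 0.35 / 0.160 = 2.1875
k* = 2.1875^(1/0.72) ≈ 2.9659
y* = (k*)^α = 2.9659^0.28 ≈ 1.3558

y* = 1.356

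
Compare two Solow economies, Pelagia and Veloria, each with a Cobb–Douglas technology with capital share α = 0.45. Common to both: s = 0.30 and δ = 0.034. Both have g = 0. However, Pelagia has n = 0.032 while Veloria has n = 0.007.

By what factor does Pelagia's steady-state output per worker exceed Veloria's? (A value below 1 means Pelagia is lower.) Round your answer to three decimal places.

y*_P / y*_V ≈ 0.677

Steady-state y* = [s/(n + δ)]^(α/(1−α)), so the ratio is [ (s_P/(n + δ)_P) / (s_V/(n + δ)_V) ]^0.8182.
s_P/(n + δ)_P = 0.30/0.066 = 4.5455; s_V/(n + δ)_V = 0.30/0.041 = 7.3171.
Ratio = (4.5455/7.3171)^0.8182 = 0.6212^0.8182 ≈ 0.6774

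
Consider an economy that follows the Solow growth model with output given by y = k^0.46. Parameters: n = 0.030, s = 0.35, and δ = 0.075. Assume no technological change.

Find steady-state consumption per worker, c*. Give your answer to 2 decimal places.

c* ≈ 1.81

In steady state, investment equals break-even investment: s·k^α = (n + δ)·k.
Rearranging, k^(1−α) = s / (n + δ).
k^0.54 = 0.35 / (0.030 + 0.075) = 0.35 / 0.105 = 3.3333
k* = 3.3333^(1/0.54) ≈ 9.2958
y* = (k*)^α = 9.2958^0.46 ≈ 2.7888
c* = (1 − s)·y* = (1 − 0.35) × 2.7888 ≈ 1.8127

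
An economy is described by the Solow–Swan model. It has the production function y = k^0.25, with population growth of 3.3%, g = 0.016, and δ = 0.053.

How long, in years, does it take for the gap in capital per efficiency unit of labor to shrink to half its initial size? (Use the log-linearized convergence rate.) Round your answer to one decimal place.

Near the steady state the convergence rate is λ = (1 − α)(n + g + δ).
λ = (1 − 0.25) × 0.102 = 0.75 × 0.102 = 0.0765
Half-life = ln 2 / λ = 0.6931 / 0.0765 ≈ 9.06 years

t_½ ≈ 9.1 years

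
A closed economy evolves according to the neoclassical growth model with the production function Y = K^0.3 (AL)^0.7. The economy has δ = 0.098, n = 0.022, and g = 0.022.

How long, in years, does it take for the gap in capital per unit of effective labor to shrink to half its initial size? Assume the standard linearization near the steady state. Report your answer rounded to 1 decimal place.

Near the steady state the convergence rate is λ = (1 − α)(n + g + δ).
λ = (1 − 0.3) × 0.142 = 0.7 × 0.142 = 0.0994
Half-life = ln 2 / λ = 0.6931 / 0.0994 ≈ 6.97 years

t_½ ≈ 7.0 years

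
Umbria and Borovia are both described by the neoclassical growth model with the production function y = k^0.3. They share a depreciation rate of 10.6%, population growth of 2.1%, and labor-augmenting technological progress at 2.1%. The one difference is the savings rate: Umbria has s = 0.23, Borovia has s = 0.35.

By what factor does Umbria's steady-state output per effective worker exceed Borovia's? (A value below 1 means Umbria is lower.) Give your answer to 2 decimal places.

y*_U / y*_B ≈ 0.84

Steady-state y* = [s/(n + g + δ)]^(α/(1−α)), so the ratio is [ (s_U/(n + g + δ)_U) / (s_B/(n + g + δ)_B) ]^0.4286.
s_U/(n + g + δ)_U = 0.23/0.148 = 1.5541; s_B/(n + g + δ)_B = 0.35/0.148 = 2.3649.
Ratio = (1.5541/2.3649)^0.4286 = 0.6572^0.4286 ≈ 0.8353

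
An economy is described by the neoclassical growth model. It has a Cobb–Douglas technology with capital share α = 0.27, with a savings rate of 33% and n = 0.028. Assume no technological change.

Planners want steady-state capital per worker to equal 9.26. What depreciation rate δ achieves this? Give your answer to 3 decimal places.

δ ≈ 0.037

Steady state requires s·f(k) = (n + δ)·k, i.e. s·k^α = (n + δ)·k.
So s / (n + δ) = (k*)^(1−α) = 9.26^0.73 = 5.0772.
Therefore n + δ = s / 5.0772 = 0.33 / 5.0772 = 0.0650, so δ = 0.0650 − 0.028 = 0.0370.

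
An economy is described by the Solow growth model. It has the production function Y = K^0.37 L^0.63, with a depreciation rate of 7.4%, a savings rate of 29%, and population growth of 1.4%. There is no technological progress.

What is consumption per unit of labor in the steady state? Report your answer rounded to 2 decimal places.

c* = 1.43

In steady state, investment equals break-even investment: s·k^α = (n + δ)·k.
Rearranging, k^(1−α) = s / (n + δ).
k^0.63 = 0.29 / (0.014 + 0.074) = 0.29 / 0.088 = 3.2955
k* = 3.2955^(1/0.63) ≈ 6.6389
y* = (k*)^α = 6.6389^0.37 ≈ 2.0145
c* = (1 − s)·y* = (1 − 0.29) × 2.0145 ≈ 1.4303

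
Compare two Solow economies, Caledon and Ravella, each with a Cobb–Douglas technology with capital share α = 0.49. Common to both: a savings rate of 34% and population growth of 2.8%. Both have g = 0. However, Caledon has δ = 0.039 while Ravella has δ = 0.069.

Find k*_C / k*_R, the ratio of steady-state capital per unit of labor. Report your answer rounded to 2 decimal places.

ratio ≈ 2.07

Steady-state k* = [s/(n + δ)]^(1/(1−α)), so the ratio is [ (s_C/(n + δ)_C) / (s_R/(n + δ)_R) ]^1.9608.
s_C/(n + δ)_C = 0.34/0.067 = 5.0746; s_R/(n + δ)_R = 0.34/0.097 = 3.5052.
Ratio = (5.0746/3.5052)^1.9608 = 1.4477^1.9608 ≈ 2.0657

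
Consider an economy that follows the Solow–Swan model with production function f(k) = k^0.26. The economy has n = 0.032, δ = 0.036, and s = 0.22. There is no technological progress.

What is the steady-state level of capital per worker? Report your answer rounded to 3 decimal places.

Steady state requires s·f(k) = (n + δ)·k, i.e. s·k^α = (n + δ)·k.
Rearranging, k^(1−α) = s / (n + δ).
k^0.74 = 0.22 / (0.032 + 0.036) = 0.22 / 0.068 = 3.2353
k* = 3.2353^(1/0.74) ≈ 4.8874

k* = 4.887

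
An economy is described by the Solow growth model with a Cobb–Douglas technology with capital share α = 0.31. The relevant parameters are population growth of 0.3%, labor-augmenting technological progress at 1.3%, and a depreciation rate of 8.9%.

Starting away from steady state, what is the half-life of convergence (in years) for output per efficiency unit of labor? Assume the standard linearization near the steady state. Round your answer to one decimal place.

Near the steady state the convergence rate is λ = (1 − α)(n + g + δ).
λ = (1 − 0.31) × 0.105 = 0.69 × 0.105 = 0.07245
Half-life = ln 2 / λ = 0.6931 / 0.07245 ≈ 9.57 years

half-life ≈ 9.6 years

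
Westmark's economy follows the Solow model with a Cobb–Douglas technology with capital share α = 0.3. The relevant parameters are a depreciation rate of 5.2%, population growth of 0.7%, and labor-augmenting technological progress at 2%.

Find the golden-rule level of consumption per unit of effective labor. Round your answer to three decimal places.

At the golden rule, f'(k) = n + g + δ, so α·k^(α−1) = n + g + δ and k_gold = (α/(n + g + δ))^(1/(1−α)).
k_gold = (0.3/0.079)^(1/0.7) = 3.7975^1.4286 ≈ 6.7278
c_gold = f(k_gold) − (n + g + δ)·k_gold = 1.7716 − 0.079×6.7278 ≈ 1.2401

c_gold ≈ 1.240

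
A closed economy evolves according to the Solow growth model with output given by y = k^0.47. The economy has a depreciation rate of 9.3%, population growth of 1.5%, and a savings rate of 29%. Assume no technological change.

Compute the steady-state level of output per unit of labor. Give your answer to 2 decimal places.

y* ≈ 2.40

In steady state, investment equals break-even investment: s·k^α = (n + δ)·k.
Rearranging, k^(1−α) = s / (n + δ).
k^0.53 = 0.29 / (0.015 + 0.093) = 0.29 / 0.108 = 2.6852
k* = 2.6852^(1/0.53) ≈ 6.4475
y* = (k*)^α = 6.4475^0.47 ≈ 2.4011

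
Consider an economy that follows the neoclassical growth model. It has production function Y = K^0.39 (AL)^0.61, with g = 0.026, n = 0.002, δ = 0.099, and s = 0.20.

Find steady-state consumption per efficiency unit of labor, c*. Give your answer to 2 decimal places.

c* = 1.07

In steady state, investment equals break-even investment: s·k^α = (n + g + δ)·k.
Dividing both sides by k: k^(1−α) = s / (n + g + δ).
k^0.61 = 0.20 / (0.002 + 0.026 + 0.099) = 0.20 / 0.127 = 1.5748
k* = 1.5748^(1/0.61) ≈ 2.1053
y* = (k*)^α = 2.1053^0.39 ≈ 1.3369
c* = (1 − s)·y* = (1 − 0.20) × 1.3369 ≈ 1.0695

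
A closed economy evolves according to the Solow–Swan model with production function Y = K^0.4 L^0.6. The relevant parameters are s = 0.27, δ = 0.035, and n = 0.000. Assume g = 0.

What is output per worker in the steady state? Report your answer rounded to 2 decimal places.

y* ≈ 3.90

At the steady state, Δk = 0, so s·k^α = (n + δ)·k.
Dividing both sides by k: k^(1−α) = s / (n + δ).
k^0.6 = 0.27 / (0.000 + 0.035) = 0.27 / 0.035 = 7.7143
k* = 7.7143^(1/0.6) ≈ 30.1181
y* = (k*)^α = 30.1181^0.4 ≈ 3.9042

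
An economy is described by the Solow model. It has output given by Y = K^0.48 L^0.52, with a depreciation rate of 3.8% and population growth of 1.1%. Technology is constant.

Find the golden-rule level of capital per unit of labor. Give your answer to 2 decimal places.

The golden rule sets f'(k) = n + δ, i.e. α·k^(α−1) = n + δ.
So k^(1−α) = α / (n + δ) = 0.48 / 0.049 = 9.7959.
k_gold = 9.7959^(1/0.52) ≈ 80.5109

k_gold ≈ 80.51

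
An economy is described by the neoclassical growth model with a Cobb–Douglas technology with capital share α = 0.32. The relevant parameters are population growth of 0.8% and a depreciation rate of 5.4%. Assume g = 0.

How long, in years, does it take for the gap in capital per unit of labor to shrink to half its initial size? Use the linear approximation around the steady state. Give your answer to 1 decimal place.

Near the steady state the convergence rate is λ = (1 − α)(n + δ).
λ = (1 − 0.32) × 0.062 = 0.68 × 0.062 = 0.04216
Half-life = ln 2 / λ = 0.6931 / 0.04216 ≈ 16.44 years

half-life ≈ 16.4 years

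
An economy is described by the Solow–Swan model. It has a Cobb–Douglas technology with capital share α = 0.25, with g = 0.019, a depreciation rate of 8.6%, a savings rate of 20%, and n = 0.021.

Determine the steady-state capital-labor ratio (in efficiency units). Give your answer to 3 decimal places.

Steady state requires s·f(k) = (n + g + δ)·k, i.e. s·k^α = (n + g + δ)·k.
Dividing both sides by k: k^(1−α) = s / (n + g + δ).
k^0.75 = 0.20 / (0.021 + 0.019 + 0.086) = 0.20 / 0.126 = 1.5873
k* = 1.5873^(1/0.75) ≈ 1.8516

k* = 1.852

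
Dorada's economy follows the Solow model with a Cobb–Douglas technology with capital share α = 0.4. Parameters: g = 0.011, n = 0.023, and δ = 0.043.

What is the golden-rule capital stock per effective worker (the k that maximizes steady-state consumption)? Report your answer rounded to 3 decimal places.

The golden rule sets f'(k) = n + g + δ, i.e. α·k^(α−1) = n + g + δ.
So k^(1−α) = α / (n + g + δ) = 0.4 / 0.077 = 5.1948.
k_gold = 5.1948^(1/0.6) ≈ 15.5817

k_gold ≈ 15.582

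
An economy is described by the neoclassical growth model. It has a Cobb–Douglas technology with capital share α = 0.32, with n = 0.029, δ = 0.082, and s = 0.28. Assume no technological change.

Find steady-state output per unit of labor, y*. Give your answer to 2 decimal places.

At the steady state, Δk = 0, so s·k^α = (n + δ)·k.
Dividing both sides by k: k^(1−α) = s / (n + δ).
k^0.68 = 0.28 / (0.029 + 0.082) = 0.28 / 0.111 = 2.5225
k* = 2.5225^(1/0.68) ≈ 3.8988
y* = (k*)^α = 3.8988^0.32 ≈ 1.5456

y* = 1.55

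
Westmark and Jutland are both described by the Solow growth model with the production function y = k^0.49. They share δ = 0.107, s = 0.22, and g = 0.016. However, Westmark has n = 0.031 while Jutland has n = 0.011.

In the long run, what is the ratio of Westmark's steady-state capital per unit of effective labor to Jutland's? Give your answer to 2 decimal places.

k*_W / k*_J ≈ 0.76

Steady-state k* = [s/(n + g + δ)]^(1/(1−α)), so the ratio is [ (s_W/(n + g + δ)_W) / (s_J/(n + g + δ)_J) ]^1.9608.
s_W/(n + g + δ)_W = 0.22/0.154 = 1.4286; s_J/(n + g + δ)_J = 0.22/0.134 = 1.6418.
Ratio = (1.4286/1.6418)^1.9608 = 0.8701^1.9608 ≈ 0.7612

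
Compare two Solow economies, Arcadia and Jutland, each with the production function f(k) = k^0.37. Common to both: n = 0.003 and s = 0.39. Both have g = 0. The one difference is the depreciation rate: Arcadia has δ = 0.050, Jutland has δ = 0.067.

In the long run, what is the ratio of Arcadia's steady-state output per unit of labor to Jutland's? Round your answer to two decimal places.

Steady-state y* = [s/(n + δ)]^(α/(1−α)), so the ratio is [ (s_A/(n + δ)_A) / (s_J/(n + δ)_J) ]^0.5873.
s_A/(n + δ)_A = 0.39/0.053 = 7.3585; s_J/(n + δ)_J = 0.39/0.070 = 5.5714.
Ratio = (7.3585/5.5714)^0.5873 = 1.3208^0.5873 ≈ 1.1775

ratio ≈ 1.18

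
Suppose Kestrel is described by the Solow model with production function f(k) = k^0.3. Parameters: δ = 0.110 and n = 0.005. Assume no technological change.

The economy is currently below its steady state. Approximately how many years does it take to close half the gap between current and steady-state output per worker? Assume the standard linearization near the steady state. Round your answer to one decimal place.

half-life ≈ 8.6 years

Near the steady state the convergence rate is λ = (1 − α)(n + δ).
λ = (1 − 0.3) × 0.115 = 0.7 × 0.115 = 0.0805
Half-life = ln 2 / λ = 0.6931 / 0.0805 ≈ 8.61 years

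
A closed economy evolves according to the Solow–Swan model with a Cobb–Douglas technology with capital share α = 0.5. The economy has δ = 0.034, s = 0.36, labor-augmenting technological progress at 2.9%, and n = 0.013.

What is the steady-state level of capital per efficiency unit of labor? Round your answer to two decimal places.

Steady state requires s·f(k) = (n + g + δ)·k, i.e. s·k^α = (n + g + δ)·k.
Rearranging, k^(1−α) = s / (n + g + δ).
k^0.5 = 0.36 / (0.013 + 0.029 + 0.034) = 0.36 / 0.076 = 4.7368
k* = 4.7368^(1/0.5) ≈ 22.4373

k* ≈ 22.44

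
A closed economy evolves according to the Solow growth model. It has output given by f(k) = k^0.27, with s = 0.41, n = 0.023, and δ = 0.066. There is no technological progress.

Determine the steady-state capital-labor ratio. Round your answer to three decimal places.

k* = 8.105

At the steady state, Δk = 0, so s·k^α = (n + δ)·k.
Dividing both sides by k: k^(1−α) = s / (n + δ).
k^0.73 = 0.41 / (0.023 + 0.066) = 0.41 / 0.089 = 4.6067
k* = 4.6067^(1/0.73) ≈ 8.1050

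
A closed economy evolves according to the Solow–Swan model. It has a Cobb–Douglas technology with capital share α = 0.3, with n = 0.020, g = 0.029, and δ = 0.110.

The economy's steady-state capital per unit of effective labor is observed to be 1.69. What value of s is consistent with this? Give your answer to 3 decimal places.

At the steady state, Δk = 0, so s·k^α = (n + g + δ)·k.
So s / (n + g + δ) = (k*)^(1−α) = 1.69^0.7 = 1.4438.
Therefore s = 1.4438 × (n + g + δ) = 1.4438 × 0.159 = 0.2296.

s ≈ 0.230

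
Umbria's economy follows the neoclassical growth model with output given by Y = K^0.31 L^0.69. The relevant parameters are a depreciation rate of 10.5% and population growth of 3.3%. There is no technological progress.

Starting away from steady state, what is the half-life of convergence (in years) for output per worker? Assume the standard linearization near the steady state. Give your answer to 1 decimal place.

t_½ ≈ 7.3 years

Near the steady state the convergence rate is λ = (1 − α)(n + δ).
λ = (1 − 0.31) × 0.138 = 0.69 × 0.138 = 0.09522
Half-life = ln 2 / λ = 0.6931 / 0.09522 ≈ 7.28 years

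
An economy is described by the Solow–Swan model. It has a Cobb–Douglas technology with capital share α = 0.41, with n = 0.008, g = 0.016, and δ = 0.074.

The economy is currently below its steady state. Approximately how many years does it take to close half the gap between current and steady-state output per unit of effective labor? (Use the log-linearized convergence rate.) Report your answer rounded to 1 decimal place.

Near the steady state the convergence rate is λ = (1 − α)(n + g + δ).
λ = (1 − 0.41) × 0.098 = 0.59 × 0.098 = 0.05782
Half-life = ln 2 / λ = 0.6931 / 0.05782 ≈ 11.99 years

t_½ ≈ 12.0 years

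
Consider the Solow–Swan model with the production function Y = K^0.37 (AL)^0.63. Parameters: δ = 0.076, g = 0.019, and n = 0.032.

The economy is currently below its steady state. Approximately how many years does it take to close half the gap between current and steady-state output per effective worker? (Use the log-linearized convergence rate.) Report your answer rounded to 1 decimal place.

t_½ ≈ 8.7 years

Near the steady state the convergence rate is λ = (1 − α)(n + g + δ).
λ = (1 − 0.37) × 0.127 = 0.63 × 0.127 = 0.08001
Half-life = ln 2 / λ = 0.6931 / 0.08001 ≈ 8.66 years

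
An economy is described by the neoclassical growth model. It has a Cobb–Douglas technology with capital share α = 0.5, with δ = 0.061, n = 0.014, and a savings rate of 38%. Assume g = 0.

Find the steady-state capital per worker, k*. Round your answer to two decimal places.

k* = 25.67

In steady state, investment equals break-even investment: s·k^α = (n + δ)·k.
Dividing both sides by k: k^(1−α) = s / (n + δ).
k^0.5 = 0.38 / (0.014 + 0.061) = 0.38 / 0.075 = 5.0667
k* = 5.0667^(1/0.5) ≈ 25.6714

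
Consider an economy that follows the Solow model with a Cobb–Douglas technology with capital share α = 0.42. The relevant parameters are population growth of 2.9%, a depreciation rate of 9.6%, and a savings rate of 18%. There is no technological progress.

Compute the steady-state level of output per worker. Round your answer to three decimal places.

In steady state, investment equals break-even investment: s·k^α = (n + δ)·k.
Rearranging, k^(1−α) = s / (n + δ).
k^0.58 = 0.18 / (0.029 + 0.096) = 0.18 / 0.125 = 1.4400
k* = 1.4400^(1/0.58) ≈ 1.8752
y* = (k*)^α = 1.8752^0.42 ≈ 1.3022

y* ≈ 1.302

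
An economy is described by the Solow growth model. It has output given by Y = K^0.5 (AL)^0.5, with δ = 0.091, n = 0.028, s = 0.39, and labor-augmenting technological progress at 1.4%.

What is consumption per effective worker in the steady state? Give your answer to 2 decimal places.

c* ≈ 1.79

At the steady state, Δk = 0, so s·k^α = (n + g + δ)·k.
Dividing both sides by k: k^(1−α) = s / (n + g + δ).
k^0.5 = 0.39 / (0.028 + 0.014 + 0.091) = 0.39 / 0.133 = 2.9323
k* = 2.9323^(1/0.5) ≈ 8.5984
y* = (k*)^α = 8.5984^0.5 ≈ 2.9323
c* = (1 − s)·y* = (1 − 0.39) × 2.9323 ≈ 1.7887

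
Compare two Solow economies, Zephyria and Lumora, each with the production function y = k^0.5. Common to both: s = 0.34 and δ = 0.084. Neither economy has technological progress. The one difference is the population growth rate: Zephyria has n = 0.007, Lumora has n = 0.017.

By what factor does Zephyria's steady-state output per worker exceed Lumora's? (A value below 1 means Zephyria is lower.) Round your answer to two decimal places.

Steady-state y* = [s/(n + δ)]^(α/(1−α)), so the ratio is [ (s_Z/(n + δ)_Z) / (s_L/(n + δ)_L) ]^1.
s_Z/(n + δ)_Z = 0.34/0.091 = 3.7363; s_L/(n + δ)_L = 0.34/0.101 = 3.3663.
Ratio = (3.7363/3.3663)^1 = 1.1099^1 ≈ 1.1099

ratio ≈ 1.11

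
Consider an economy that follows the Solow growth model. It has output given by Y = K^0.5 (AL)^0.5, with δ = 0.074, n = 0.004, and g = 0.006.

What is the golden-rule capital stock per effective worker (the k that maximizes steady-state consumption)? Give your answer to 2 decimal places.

k_gold ≈ 35.43

The golden rule sets f'(k) = n + g + δ, i.e. α·k^(α−1) = n + g + δ.
So k^(1−α) = α / (n + g + δ) = 0.5 / 0.084 = 5.9524.
k_gold = 5.9524^(1/0.5) ≈ 35.4311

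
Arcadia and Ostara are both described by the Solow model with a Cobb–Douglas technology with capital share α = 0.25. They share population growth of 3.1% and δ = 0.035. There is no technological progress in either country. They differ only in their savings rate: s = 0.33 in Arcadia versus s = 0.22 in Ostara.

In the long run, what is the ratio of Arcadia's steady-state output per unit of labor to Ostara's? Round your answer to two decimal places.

Steady-state y* = [s/(n + δ)]^(α/(1−α)), so the ratio is [ (s_A/(n + δ)_A) / (s_O/(n + δ)_O) ]^0.3333.
s_A/(n + δ)_A = 0.33/0.066 = 5.0000; s_O/(n + δ)_O = 0.22/0.066 = 3.3333.
Ratio = (5.0000/3.3333)^0.3333 = 1.5000^0.3333 ≈ 1.1447

y*_A / y*_O ≈ 1.14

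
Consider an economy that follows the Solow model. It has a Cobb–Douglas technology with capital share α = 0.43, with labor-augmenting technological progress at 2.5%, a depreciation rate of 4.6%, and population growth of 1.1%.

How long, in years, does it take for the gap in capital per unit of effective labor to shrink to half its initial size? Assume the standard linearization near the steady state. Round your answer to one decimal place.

half-life ≈ 14.8 years

Near the steady state the convergence rate is λ = (1 − α)(n + g + δ).
λ = (1 − 0.43) × 0.082 = 0.57 × 0.082 = 0.04674
Half-life = ln 2 / λ = 0.6931 / 0.04674 ≈ 14.83 years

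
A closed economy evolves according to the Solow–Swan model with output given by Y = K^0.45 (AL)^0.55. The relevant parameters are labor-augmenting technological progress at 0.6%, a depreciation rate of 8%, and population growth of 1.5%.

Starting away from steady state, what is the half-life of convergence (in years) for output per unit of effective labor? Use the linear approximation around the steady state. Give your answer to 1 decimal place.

half-life ≈ 12.5 years

Near the steady state the convergence rate is λ = (1 − α)(n + g + δ).
λ = (1 − 0.45) × 0.101 = 0.55 × 0.101 = 0.05555
Half-life = ln 2 / λ = 0.6931 / 0.05555 ≈ 12.48 years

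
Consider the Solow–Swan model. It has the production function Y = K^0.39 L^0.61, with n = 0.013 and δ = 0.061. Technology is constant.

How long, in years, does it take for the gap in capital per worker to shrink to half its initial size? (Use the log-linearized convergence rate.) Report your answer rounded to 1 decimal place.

t_½ ≈ 15.4 years

Near the steady state the convergence rate is λ = (1 − α)(n + δ).
λ = (1 − 0.39) × 0.074 = 0.61 × 0.074 = 0.04514
Half-life = ln 2 / λ = 0.6931 / 0.04514 ≈ 15.35 years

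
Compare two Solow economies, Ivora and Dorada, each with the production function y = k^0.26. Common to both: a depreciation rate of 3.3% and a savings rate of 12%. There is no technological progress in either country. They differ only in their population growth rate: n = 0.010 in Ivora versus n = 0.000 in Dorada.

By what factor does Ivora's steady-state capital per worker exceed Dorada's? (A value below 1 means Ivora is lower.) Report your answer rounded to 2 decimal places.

ratio ≈ 0.70

Steady-state k* = [s/(n + δ)]^(1/(1−α)), so the ratio is [ (s_I/(n + δ)_I) / (s_D/(n + δ)_D) ]^1.3514.
s_I/(n + δ)_I = 0.12/0.043 = 2.7907; s_D/(n + δ)_D = 0.12/0.033 = 3.6364.
Ratio = (2.7907/3.6364)^1.3514 = 0.7674^1.3514 ≈ 0.6992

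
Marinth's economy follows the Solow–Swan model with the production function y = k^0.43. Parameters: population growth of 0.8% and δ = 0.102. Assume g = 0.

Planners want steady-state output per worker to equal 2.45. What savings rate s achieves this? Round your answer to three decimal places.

Steady state requires s·f(k) = (n + δ)·k, i.e. s·k^α = (n + δ)·k.
Since y* = [s/(n + δ)]^(α/(1−α)), we have s/(n + δ) = (y*)^((1−α)/α) = 2.45^1.3256 = 3.2800.
Therefore s = 3.2800 × (n + δ) = 3.2800 × 0.110 = 0.3608.

s ≈ 0.361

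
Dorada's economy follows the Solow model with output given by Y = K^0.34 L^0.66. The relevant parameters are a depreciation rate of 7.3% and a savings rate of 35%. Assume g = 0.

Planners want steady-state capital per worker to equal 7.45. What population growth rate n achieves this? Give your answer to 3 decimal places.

n ≈ 0.020

In steady state, investment equals break-even investment: s·k^α = (n + δ)·k.
So s / (n + δ) = (k*)^(1−α) = 7.45^0.66 = 3.7638.
Therefore n + δ = s / 3.7638 = 0.35 / 3.7638 = 0.0930, so n = 0.0930 − 0.073 = 0.0200.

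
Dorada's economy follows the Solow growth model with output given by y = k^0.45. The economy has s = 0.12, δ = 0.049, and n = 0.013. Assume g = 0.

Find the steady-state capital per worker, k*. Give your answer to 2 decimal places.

Steady state requires s·f(k) = (n + δ)·k, i.e. s·k^α = (n + δ)·k.
Dividing both sides by k: k^(1−α) = s / (n + δ).
k^0.55 = 0.12 / (0.013 + 0.049) = 0.12 / 0.062 = 1.9355
k* = 1.9355^(1/0.55) ≈ 3.3223

k* = 3.32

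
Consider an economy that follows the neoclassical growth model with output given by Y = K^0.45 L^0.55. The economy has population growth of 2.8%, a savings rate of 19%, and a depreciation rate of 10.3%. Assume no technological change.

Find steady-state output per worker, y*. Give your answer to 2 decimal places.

Steady state requires s·f(k) = (n + δ)·k, i.e. s·k^α = (n + δ)·k.
Dividing both sides by k: k^(1−α) = s / (n + δ).
k^0.55 = 0.19 / (0.028 + 0.103) = 0.19 / 0.131 = 1.4504
k* = 1.4504^(1/0.55) ≈ 1.9661
y* = (k*)^α = 1.9661^0.45 ≈ 1.3556

y* = 1.36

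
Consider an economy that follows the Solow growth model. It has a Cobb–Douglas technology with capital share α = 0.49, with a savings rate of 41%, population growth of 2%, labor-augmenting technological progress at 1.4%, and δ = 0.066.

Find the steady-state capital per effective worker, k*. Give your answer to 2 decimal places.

At the steady state, Δk = 0, so s·k^α = (n + g + δ)·k.
Dividing both sides by k: k^(1−α) = s / (n + g + δ).
k^0.51 = 0.41 / (0.020 + 0.014 + 0.066) = 0.41 / 0.100 = 4.1000
k* = 4.1000^(1/0.51) ≈ 15.9051

k* ≈ 15.91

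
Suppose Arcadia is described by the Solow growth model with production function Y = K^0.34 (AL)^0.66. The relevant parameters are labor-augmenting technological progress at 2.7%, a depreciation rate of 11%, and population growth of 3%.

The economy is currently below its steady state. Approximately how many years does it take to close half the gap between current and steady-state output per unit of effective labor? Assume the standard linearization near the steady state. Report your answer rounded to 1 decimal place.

about 6.3 years

Near the steady state the convergence rate is λ = (1 − α)(n + g + δ).
λ = (1 − 0.34) × 0.167 = 0.66 × 0.167 = 0.11022
Half-life = ln 2 / λ = 0.6931 / 0.11022 ≈ 6.29 years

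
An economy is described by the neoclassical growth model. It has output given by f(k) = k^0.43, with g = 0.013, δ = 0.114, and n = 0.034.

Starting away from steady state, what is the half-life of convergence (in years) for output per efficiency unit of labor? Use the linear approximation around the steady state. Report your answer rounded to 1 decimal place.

Near the steady state the convergence rate is λ = (1 − α)(n + g + δ).
λ = (1 − 0.43) × 0.161 = 0.57 × 0.161 = 0.09177
Half-life = ln 2 / λ = 0.6931 / 0.09177 ≈ 7.55 years

half-life ≈ 7.6 years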